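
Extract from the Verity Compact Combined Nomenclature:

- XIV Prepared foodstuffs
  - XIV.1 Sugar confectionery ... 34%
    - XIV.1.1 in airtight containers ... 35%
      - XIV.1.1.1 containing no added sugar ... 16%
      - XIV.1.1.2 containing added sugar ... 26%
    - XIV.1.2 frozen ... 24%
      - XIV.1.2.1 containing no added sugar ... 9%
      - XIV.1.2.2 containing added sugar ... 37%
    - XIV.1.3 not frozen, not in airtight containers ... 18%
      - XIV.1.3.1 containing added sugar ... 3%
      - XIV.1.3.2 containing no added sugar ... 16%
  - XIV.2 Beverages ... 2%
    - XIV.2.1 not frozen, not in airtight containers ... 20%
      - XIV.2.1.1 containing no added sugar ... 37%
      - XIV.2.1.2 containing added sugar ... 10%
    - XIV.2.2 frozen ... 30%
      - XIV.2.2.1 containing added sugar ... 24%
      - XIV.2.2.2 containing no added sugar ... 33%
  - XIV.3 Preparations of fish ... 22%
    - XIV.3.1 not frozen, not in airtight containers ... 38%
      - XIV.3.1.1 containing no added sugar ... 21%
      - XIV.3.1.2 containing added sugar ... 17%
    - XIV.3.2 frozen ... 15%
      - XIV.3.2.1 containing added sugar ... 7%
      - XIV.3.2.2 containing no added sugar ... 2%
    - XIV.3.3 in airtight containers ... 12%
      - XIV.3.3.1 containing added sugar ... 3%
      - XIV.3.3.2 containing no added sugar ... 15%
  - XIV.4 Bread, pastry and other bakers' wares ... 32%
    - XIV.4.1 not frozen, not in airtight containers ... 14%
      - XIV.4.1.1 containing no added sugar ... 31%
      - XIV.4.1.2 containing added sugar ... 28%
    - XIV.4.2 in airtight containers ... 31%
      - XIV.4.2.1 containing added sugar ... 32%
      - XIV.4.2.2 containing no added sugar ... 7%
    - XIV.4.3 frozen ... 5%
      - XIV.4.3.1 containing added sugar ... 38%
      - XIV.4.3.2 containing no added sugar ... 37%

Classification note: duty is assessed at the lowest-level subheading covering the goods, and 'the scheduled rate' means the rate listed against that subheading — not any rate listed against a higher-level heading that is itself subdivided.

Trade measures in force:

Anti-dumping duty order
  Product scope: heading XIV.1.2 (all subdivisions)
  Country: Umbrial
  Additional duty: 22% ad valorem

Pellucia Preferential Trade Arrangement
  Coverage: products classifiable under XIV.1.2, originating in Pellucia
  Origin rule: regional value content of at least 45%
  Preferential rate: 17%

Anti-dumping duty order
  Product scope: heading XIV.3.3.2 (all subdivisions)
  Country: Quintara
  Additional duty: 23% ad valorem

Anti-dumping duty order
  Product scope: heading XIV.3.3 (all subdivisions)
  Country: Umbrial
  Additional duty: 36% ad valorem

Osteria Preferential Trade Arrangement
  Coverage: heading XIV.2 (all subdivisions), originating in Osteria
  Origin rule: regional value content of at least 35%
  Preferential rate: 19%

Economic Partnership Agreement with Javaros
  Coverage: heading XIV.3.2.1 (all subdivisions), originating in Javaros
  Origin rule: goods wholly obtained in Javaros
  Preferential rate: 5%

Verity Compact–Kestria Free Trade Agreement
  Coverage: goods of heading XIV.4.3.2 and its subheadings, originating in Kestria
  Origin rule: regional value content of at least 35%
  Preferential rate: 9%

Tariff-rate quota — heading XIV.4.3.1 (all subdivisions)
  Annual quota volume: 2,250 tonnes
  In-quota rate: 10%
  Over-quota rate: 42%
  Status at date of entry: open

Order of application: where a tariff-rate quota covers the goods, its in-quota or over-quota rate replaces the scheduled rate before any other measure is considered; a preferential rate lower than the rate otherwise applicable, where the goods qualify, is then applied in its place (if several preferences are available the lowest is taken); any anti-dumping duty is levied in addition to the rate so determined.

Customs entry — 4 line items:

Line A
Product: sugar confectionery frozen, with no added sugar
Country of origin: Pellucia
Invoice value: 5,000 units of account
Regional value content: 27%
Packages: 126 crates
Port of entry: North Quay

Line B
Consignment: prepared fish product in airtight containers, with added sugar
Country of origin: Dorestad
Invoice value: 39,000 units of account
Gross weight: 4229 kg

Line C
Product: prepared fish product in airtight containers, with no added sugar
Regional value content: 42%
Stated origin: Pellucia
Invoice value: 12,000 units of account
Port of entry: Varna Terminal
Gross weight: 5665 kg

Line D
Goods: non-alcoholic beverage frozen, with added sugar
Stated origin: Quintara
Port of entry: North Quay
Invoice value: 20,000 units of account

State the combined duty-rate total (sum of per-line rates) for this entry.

Line A: sugar confectionery → XIV.1; frozen → XIV.1.2; with no added sugar → XIV.1.2.1. Scheduled 9%. Pellucia agreement on XIV.1.2: RVC < 45%. → 9%.
Line B: prepared fish product → XIV.3; in airtight containers → XIV.3.3; with added sugar → XIV.3.3.1. Scheduled 3%. No special measure applies. → 3%.
Line C: prepared fish product → XIV.3; in airtight containers → XIV.3.3; with no added sugar → XIV.3.3.2. Scheduled 15%. Pellucia agreement on XIV.1.2: XIV.3.3.2 not covered. → 15%.
Line D: non-alcoholic beverage → XIV.2; frozen → XIV.2.2; with added sugar → XIV.2.2.1. Scheduled 24%. No special measure applies. → 24%.
Sum: 9% + 3% + 15% + 24% = 51%.

51%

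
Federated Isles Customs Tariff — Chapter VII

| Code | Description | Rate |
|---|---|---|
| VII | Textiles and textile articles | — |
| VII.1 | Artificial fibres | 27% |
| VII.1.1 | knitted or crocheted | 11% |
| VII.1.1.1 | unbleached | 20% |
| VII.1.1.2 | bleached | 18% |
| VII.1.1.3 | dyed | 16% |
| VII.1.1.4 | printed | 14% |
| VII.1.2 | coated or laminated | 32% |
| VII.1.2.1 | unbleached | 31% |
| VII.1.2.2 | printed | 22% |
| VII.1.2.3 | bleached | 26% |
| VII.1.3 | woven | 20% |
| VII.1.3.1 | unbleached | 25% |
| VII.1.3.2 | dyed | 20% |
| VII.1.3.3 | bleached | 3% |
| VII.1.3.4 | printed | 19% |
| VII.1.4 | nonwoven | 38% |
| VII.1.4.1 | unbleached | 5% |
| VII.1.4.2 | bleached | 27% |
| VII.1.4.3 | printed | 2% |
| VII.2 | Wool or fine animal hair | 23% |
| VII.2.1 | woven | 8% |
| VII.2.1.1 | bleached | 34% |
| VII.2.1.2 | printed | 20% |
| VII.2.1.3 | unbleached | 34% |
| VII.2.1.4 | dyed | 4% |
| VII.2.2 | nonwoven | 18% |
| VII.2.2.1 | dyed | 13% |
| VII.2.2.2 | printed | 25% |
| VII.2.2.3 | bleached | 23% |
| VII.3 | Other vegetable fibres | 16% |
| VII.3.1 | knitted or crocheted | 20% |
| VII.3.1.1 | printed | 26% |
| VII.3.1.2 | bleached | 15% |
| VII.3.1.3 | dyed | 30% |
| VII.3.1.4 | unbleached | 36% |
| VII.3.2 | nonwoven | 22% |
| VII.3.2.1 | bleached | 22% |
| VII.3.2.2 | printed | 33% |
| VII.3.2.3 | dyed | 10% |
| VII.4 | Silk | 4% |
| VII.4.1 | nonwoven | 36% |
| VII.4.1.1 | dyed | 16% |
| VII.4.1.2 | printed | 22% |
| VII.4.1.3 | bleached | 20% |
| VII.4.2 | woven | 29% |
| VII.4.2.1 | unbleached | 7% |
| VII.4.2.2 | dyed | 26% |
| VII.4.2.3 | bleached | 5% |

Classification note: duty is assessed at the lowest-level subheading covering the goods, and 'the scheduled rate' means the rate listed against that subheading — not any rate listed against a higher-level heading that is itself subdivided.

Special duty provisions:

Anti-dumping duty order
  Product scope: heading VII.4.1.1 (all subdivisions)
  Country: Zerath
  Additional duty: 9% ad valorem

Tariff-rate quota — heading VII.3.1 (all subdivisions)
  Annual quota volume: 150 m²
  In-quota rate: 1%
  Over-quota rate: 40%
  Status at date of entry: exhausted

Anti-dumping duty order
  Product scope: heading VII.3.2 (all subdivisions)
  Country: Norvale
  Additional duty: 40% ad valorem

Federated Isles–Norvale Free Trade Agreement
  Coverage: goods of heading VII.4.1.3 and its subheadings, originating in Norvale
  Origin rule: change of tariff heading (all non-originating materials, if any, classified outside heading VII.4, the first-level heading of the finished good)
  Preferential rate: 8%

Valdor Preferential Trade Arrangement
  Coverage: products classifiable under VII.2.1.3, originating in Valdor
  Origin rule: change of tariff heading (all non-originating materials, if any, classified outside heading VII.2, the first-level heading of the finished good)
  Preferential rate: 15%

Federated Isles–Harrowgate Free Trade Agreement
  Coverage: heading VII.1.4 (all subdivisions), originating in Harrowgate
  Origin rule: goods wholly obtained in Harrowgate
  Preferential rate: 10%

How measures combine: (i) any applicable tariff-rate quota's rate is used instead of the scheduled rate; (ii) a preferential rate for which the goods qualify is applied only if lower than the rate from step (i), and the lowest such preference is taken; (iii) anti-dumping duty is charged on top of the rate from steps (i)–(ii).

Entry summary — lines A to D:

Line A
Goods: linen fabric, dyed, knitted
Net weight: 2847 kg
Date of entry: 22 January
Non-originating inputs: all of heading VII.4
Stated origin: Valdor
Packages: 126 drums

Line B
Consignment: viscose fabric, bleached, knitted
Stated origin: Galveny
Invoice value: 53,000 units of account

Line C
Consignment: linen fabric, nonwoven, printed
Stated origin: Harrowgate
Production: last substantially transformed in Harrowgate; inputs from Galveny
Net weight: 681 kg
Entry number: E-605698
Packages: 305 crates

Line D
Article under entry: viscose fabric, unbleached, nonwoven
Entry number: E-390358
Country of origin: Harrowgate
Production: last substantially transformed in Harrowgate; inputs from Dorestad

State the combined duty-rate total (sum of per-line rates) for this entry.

96%

Line A: linen → VII.3; knitted → VII.3.1; dyed → VII.3.1.3. Scheduled 30%. quota on VII.3.1 exhausted → over-quota 40%; Valdor agreement on VII.2.1.3: VII.3.1.3 not covered. → 40%.
Line B: viscose → VII.1; knitted → VII.1.1; bleached → VII.1.1.2. Scheduled 18%. No special measure applies. → 18%.
Line C: linen → VII.3; nonwoven → VII.3.2; printed → VII.3.2.2. Scheduled 33%. Harrowgate agreement on VII.1.4: VII.3.2.2 not covered. → 33%.
Line D: viscose → VII.1; nonwoven → VII.1.4; unbleached → VII.1.4.1. Scheduled 5%. Harrowgate agreement on VII.1.4: not wholly obtained. → 5%.
Sum: 40% + 18% + 33% + 5% = 96%.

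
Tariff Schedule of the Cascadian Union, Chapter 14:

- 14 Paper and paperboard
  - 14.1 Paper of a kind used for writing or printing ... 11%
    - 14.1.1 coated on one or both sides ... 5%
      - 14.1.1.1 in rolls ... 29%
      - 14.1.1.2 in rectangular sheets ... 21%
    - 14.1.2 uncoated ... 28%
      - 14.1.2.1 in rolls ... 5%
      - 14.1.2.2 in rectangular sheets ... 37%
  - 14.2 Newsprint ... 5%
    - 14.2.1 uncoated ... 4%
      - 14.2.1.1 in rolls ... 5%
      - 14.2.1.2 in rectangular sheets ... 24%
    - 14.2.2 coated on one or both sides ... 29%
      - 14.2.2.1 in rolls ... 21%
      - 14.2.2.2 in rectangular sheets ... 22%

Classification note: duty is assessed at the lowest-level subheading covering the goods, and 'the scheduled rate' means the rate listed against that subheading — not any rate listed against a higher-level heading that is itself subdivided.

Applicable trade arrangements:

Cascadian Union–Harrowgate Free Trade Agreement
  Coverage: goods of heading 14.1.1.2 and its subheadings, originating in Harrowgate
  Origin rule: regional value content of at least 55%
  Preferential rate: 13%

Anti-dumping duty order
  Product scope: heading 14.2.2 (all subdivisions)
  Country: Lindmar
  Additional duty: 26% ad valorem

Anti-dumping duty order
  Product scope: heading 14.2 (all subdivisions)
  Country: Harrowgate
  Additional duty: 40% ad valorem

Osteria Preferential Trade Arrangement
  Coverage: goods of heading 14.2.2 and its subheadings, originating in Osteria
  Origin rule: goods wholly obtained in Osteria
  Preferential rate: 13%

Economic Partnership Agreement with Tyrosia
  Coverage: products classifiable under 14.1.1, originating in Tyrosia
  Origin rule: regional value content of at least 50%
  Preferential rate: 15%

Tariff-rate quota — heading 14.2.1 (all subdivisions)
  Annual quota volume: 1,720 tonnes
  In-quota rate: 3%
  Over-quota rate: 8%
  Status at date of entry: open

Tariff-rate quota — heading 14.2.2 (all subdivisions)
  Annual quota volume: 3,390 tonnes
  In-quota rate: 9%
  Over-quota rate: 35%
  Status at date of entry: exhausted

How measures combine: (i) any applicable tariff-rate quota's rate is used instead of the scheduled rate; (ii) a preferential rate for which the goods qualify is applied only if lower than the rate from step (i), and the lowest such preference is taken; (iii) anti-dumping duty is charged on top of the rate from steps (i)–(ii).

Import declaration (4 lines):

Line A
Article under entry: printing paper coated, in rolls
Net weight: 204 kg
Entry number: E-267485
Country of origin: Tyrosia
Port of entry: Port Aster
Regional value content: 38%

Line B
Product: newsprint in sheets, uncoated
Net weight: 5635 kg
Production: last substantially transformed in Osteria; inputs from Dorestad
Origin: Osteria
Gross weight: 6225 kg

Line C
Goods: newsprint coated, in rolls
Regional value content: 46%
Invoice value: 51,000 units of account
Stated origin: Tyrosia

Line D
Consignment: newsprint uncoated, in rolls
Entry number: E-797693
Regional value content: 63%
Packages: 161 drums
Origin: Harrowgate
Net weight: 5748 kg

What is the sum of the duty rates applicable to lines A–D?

Line A: printing paper → 14.1; coated → 14.1.1; in rolls → 14.1.1.1. Scheduled 29%. Tyrosia agreement on 14.1.1: RVC < 50%. → 29%.
Line B: newsprint → 14.2; uncoated → 14.2.1; in sheets → 14.2.1.2. Scheduled 24%. quota on 14.2.1 open → in-quota 3%; Osteria agreement on 14.2.2: 14.2.1.2 not covered. → 3%.
Line C: newsprint → 14.2; coated → 14.2.2; in rolls → 14.2.2.1. Scheduled 21%. quota on 14.2.2 exhausted → over-quota 35%; Tyrosia agreement on 14.1.1: 14.2.2.1 not covered. → 35%.
Line D: newsprint → 14.2; uncoated → 14.2.1; in rolls → 14.2.1.1. Scheduled 5%. quota on 14.2.1 open → in-quota 3%; Harrowgate agreement on 14.1.1.2: 14.2.1.1 not covered; anti-dumping (Harrowgate, 14.2): +40%; total 3% + 40% = 43%. → 43%.
Sum: 29% + 3% + 35% + 43% = 110%.

110%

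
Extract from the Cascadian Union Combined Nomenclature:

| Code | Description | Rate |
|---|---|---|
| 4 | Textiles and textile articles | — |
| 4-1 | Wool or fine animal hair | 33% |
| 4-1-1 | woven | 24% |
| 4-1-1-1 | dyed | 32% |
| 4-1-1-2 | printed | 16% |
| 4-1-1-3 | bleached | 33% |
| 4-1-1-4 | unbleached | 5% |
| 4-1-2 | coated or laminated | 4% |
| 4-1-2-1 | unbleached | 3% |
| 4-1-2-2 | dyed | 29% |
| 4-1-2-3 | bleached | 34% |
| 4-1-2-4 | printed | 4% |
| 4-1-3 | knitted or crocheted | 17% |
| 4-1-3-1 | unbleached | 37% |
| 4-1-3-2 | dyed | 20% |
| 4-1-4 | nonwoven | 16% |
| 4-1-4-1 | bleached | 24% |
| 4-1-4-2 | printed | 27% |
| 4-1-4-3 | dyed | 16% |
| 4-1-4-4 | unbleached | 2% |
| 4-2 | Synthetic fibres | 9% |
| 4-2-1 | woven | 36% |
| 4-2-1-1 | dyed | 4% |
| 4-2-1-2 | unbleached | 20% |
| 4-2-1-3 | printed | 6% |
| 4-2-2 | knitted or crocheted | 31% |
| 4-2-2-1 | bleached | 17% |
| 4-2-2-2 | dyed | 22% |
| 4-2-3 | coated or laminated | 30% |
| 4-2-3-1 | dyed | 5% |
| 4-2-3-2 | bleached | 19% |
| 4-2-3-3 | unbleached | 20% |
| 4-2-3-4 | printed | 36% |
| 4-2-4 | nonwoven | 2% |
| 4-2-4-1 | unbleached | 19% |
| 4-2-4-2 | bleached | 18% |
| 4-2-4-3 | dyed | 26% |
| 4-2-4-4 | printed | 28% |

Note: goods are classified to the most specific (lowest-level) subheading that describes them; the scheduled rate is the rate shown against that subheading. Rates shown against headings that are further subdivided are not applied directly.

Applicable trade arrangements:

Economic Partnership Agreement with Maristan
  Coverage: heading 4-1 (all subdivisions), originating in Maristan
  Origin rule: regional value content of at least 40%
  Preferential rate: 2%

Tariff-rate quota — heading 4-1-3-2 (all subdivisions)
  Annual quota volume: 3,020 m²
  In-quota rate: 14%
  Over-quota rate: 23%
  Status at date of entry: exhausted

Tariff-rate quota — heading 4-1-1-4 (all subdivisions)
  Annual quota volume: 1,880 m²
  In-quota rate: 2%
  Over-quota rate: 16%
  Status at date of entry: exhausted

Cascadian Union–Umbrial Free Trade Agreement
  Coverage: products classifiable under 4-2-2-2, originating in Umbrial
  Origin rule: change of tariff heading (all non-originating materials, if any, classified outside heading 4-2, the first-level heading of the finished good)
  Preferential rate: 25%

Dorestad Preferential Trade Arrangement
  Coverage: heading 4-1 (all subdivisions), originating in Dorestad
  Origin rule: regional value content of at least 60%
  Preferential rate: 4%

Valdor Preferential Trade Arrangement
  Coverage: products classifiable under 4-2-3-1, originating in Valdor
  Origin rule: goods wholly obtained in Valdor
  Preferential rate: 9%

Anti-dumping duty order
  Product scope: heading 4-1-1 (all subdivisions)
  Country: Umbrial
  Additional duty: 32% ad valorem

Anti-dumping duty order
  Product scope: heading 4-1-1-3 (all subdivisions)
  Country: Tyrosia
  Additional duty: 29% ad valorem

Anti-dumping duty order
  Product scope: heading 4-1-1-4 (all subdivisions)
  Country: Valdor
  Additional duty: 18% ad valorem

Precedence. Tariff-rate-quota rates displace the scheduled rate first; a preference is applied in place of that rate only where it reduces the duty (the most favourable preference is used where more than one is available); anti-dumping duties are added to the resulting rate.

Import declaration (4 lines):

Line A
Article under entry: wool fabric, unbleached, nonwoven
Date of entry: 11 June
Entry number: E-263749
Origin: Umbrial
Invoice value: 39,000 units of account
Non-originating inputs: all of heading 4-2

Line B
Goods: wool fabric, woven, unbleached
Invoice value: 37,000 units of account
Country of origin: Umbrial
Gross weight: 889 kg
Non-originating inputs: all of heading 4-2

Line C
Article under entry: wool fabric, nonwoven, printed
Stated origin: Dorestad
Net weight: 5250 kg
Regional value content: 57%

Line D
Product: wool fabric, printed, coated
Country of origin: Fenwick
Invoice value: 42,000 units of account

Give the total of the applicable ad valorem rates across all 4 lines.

Line A: wool → 4-1; nonwoven → 4-1-4; unbleached → 4-1-4-4. Scheduled 2%. Umbrial agreement on 4-2-2-2: 4-1-4-4 not covered. → 2%.
Line B: wool → 4-1; woven → 4-1-1; unbleached → 4-1-1-4. Scheduled 5%. quota on 4-1-1-4 exhausted → over-quota 16%; Umbrial agreement on 4-2-2-2: 4-1-1-4 not covered; anti-dumping (Umbrial, 4-1-1): +32%; total 16% + 32% = 48%. → 48%.
Line C: wool → 4-1; nonwoven → 4-1-4; printed → 4-1-4-2. Scheduled 27%. Dorestad agreement on 4-1: RVC < 60%. → 27%.
Line D: wool → 4-1; coated → 4-1-2; printed → 4-1-2-4. Scheduled 4%. No special measure applies. → 4%.
Sum: 2% + 48% + 27% + 4% = 81%.

81%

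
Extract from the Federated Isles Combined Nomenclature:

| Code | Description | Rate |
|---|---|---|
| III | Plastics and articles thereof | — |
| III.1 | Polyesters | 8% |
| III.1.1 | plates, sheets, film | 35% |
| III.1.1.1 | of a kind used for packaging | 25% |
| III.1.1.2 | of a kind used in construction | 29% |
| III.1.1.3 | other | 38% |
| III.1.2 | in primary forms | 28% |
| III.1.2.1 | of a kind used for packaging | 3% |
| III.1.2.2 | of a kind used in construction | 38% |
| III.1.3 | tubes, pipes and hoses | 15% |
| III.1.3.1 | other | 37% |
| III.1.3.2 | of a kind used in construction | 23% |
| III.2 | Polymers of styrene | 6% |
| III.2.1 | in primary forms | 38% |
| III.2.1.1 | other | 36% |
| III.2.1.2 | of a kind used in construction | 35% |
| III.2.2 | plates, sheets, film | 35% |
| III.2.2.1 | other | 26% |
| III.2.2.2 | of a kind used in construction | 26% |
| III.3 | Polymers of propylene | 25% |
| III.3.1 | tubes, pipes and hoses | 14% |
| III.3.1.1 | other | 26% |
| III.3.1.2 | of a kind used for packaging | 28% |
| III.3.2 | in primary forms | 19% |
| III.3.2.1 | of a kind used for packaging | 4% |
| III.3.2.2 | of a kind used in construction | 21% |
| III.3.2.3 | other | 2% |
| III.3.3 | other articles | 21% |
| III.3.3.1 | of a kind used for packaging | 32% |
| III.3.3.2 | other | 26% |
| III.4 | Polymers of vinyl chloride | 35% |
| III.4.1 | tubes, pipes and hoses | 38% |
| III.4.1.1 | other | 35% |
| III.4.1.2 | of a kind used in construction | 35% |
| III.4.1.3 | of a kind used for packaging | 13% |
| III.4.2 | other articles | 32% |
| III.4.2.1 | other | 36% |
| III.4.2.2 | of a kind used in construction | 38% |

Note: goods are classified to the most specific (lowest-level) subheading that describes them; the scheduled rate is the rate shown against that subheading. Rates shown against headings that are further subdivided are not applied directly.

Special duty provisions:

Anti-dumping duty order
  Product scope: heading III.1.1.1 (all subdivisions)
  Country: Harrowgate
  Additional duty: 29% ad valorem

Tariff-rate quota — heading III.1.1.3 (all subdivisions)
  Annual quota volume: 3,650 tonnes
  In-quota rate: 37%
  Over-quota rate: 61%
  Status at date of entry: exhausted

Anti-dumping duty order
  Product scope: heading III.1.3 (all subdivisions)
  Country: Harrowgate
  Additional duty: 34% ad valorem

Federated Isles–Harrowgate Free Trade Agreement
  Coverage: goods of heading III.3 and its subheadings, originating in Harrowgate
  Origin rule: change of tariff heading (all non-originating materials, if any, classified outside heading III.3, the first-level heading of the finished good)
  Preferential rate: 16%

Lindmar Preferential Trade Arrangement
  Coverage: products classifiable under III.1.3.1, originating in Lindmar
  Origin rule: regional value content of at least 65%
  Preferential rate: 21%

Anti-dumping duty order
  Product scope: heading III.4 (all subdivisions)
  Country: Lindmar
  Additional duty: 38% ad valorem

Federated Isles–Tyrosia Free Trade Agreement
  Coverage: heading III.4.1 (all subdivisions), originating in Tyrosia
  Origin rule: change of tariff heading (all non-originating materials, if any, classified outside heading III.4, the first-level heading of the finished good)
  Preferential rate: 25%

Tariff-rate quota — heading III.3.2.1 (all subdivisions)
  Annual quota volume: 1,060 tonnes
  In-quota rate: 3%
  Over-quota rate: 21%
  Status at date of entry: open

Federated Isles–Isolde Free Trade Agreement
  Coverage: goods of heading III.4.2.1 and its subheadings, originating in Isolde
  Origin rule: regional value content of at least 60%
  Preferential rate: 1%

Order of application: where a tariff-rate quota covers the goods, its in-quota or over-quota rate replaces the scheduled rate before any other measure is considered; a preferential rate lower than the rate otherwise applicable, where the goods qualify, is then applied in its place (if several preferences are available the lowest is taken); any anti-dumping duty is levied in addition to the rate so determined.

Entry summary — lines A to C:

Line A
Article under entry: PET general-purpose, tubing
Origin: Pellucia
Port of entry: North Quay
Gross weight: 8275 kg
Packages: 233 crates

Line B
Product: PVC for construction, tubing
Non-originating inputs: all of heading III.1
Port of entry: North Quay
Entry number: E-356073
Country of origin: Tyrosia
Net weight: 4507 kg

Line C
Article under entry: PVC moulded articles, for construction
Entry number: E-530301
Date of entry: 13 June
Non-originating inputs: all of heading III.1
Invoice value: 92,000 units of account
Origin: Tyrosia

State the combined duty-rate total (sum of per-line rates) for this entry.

100%

Line A: PET → III.1; tubing → III.1.3; general-purpose → III.1.3.1. Scheduled 37%. No special measure applies. → 37%.
Line B: PVC → III.4; tubing → III.4.1; for construction → III.4.1.2. Scheduled 35%. Tyrosia agreement on III.4.1: CTH met → 25% available; preferential 25%. → 25%.
Line C: PVC → III.4; moulded articles → III.4.2; for construction → III.4.2.2. Scheduled 38%. Tyrosia agreement on III.4.1: III.4.2.2 not covered. → 38%.
Sum: 37% + 25% + 38% = 100%.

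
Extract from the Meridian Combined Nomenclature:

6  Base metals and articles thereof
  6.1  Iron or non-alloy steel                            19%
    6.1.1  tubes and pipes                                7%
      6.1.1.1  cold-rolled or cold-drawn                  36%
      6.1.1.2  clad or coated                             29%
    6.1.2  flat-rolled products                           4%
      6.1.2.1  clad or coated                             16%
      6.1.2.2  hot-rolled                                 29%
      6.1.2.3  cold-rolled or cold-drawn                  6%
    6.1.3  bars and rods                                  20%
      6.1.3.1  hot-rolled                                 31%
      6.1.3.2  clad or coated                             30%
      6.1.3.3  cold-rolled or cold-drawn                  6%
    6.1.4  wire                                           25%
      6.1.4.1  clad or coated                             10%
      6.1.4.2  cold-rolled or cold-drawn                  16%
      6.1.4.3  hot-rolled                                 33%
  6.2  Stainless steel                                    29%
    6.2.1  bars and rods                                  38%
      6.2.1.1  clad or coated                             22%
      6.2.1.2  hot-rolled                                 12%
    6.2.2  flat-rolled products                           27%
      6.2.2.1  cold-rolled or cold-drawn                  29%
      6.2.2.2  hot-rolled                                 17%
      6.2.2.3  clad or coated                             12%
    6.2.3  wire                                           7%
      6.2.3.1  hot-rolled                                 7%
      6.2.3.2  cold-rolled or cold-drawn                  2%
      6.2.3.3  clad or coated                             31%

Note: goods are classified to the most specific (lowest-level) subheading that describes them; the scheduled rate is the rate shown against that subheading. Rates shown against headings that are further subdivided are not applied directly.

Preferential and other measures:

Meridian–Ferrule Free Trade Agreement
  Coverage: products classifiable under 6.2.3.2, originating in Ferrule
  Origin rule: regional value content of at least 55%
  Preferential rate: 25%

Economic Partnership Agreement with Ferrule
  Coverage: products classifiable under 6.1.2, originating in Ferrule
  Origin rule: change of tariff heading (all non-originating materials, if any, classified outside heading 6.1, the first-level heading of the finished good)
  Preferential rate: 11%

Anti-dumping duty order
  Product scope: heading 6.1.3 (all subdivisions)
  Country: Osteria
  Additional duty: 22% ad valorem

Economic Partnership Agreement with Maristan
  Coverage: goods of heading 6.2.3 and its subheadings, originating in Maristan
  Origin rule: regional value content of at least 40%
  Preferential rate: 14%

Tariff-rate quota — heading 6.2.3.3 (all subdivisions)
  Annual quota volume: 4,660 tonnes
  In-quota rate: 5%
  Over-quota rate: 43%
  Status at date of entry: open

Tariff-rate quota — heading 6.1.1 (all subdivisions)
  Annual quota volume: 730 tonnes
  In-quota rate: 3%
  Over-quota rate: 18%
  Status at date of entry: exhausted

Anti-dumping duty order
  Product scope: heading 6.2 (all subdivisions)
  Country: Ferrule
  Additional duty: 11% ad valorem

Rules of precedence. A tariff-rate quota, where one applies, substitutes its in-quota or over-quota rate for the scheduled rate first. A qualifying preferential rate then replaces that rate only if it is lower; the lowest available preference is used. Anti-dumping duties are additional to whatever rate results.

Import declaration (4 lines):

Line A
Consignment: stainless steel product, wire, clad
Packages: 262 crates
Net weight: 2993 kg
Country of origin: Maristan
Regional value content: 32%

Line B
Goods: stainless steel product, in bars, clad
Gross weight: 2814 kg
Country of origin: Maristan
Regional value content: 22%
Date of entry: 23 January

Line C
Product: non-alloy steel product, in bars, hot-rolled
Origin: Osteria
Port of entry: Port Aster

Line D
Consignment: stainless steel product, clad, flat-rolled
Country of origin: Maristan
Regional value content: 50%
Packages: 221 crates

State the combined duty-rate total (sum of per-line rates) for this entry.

92%

Line A: stainless steel → 6.2; wire → 6.2.3; clad → 6.2.3.3. Scheduled 31%. quota on 6.2.3.3 open → in-quota 5%; Maristan agreement on 6.2.3: RVC < 40%. → 5%.
Line B: stainless steel → 6.2; in bars → 6.2.1; clad → 6.2.1.1. Scheduled 22%. Maristan agreement on 6.2.3: 6.2.1.1 not covered. → 22%.
Line C: non-alloy steel → 6.1; in bars → 6.1.3; hot-rolled → 6.1.3.1. Scheduled 31%. anti-dumping (Osteria, 6.1.3): +22%; total 31% + 22% = 53%. → 53%.
Line D: stainless steel → 6.2; flat-rolled → 6.2.2; clad → 6.2.2.3. Scheduled 12%. Maristan agreement on 6.2.3: 6.2.2.3 not covered. → 12%.
Sum: 5% + 22% + 53% + 12% = 92%.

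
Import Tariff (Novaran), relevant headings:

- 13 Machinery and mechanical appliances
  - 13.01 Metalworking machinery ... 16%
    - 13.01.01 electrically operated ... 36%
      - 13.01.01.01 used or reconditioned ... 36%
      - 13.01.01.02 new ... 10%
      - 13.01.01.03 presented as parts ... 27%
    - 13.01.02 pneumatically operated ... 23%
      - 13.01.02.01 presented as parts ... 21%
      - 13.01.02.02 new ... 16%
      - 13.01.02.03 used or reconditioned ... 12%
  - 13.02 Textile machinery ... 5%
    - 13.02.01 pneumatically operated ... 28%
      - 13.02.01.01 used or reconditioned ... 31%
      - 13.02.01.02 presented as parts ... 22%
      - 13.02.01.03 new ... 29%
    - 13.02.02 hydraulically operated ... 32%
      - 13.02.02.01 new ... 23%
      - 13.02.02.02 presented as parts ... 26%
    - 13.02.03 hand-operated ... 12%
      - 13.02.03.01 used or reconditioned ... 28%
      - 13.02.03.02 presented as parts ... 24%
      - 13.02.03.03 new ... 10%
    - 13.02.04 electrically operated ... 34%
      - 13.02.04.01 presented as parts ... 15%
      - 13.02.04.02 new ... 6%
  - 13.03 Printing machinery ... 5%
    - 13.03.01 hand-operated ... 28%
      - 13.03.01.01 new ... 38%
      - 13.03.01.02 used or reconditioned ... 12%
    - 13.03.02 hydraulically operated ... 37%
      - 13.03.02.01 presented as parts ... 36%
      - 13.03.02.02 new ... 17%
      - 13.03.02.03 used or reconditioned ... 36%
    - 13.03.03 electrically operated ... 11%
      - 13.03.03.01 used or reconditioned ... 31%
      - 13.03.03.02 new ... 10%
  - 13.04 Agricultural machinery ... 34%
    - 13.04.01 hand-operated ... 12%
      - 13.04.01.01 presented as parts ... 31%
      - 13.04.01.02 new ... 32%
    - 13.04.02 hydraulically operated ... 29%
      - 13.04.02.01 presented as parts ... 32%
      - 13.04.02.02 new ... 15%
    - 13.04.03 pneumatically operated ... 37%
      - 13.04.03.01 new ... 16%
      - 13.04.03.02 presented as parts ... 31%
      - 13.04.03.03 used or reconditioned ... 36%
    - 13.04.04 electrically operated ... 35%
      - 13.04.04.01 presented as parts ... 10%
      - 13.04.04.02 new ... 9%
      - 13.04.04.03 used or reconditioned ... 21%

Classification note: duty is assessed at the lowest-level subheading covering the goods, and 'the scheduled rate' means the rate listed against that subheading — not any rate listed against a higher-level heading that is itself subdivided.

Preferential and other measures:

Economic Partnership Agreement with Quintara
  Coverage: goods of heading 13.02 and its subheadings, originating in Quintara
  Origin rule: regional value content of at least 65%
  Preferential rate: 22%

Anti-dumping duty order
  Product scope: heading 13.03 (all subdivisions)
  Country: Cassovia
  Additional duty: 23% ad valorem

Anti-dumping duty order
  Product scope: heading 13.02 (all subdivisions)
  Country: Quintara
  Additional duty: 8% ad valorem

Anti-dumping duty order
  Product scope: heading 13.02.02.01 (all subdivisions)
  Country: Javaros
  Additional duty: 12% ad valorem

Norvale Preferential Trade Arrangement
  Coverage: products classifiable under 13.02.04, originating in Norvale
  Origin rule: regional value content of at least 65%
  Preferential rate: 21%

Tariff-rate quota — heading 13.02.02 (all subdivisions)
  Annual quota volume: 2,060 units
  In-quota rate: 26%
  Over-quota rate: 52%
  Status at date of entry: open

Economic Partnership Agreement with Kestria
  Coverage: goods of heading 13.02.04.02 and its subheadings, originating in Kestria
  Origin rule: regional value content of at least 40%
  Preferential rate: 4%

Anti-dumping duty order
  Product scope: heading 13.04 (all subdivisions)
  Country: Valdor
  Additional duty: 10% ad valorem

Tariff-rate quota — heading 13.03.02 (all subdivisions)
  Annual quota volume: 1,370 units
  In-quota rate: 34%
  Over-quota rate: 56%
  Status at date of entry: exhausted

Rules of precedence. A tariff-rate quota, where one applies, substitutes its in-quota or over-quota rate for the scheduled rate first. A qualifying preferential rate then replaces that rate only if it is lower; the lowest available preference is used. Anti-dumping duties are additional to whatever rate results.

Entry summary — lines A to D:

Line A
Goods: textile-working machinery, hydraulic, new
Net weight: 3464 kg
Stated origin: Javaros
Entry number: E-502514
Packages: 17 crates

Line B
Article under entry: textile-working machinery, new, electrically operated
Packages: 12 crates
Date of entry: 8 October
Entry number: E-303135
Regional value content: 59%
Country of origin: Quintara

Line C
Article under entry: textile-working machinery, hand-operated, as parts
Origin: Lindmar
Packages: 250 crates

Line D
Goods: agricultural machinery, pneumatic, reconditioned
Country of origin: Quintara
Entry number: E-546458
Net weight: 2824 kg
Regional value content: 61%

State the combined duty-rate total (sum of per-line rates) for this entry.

Line A: textile-working → 13.02; hydraulic → 13.02.02; new → 13.02.02.01. Scheduled 23%. quota on 13.02.02 open → in-quota 26%; anti-dumping (Javaros, 13.02.02.01): +12%; total 26% + 12% = 38%. → 38%.
Line B: textile-working → 13.02; electrically operated → 13.02.04; new → 13.02.04.02. Scheduled 6%. Quintara agreement on 13.02: RVC < 65%; anti-dumping (Quintara, 13.02): +8%; total 6% + 8% = 14%. → 14%.
Line C: textile-working → 13.02; hand-operated → 13.02.03; as parts → 13.02.03.02. Scheduled 24%. No special measure applies. → 24%.
Line D: agricultural → 13.04; pneumatic → 13.04.03; reconditioned → 13.04.03.03. Scheduled 36%. Quintara agreement on 13.02: 13.04.03.03 not covered. → 36%.
Sum: 38% + 14% + 24% + 36% = 112%.

112%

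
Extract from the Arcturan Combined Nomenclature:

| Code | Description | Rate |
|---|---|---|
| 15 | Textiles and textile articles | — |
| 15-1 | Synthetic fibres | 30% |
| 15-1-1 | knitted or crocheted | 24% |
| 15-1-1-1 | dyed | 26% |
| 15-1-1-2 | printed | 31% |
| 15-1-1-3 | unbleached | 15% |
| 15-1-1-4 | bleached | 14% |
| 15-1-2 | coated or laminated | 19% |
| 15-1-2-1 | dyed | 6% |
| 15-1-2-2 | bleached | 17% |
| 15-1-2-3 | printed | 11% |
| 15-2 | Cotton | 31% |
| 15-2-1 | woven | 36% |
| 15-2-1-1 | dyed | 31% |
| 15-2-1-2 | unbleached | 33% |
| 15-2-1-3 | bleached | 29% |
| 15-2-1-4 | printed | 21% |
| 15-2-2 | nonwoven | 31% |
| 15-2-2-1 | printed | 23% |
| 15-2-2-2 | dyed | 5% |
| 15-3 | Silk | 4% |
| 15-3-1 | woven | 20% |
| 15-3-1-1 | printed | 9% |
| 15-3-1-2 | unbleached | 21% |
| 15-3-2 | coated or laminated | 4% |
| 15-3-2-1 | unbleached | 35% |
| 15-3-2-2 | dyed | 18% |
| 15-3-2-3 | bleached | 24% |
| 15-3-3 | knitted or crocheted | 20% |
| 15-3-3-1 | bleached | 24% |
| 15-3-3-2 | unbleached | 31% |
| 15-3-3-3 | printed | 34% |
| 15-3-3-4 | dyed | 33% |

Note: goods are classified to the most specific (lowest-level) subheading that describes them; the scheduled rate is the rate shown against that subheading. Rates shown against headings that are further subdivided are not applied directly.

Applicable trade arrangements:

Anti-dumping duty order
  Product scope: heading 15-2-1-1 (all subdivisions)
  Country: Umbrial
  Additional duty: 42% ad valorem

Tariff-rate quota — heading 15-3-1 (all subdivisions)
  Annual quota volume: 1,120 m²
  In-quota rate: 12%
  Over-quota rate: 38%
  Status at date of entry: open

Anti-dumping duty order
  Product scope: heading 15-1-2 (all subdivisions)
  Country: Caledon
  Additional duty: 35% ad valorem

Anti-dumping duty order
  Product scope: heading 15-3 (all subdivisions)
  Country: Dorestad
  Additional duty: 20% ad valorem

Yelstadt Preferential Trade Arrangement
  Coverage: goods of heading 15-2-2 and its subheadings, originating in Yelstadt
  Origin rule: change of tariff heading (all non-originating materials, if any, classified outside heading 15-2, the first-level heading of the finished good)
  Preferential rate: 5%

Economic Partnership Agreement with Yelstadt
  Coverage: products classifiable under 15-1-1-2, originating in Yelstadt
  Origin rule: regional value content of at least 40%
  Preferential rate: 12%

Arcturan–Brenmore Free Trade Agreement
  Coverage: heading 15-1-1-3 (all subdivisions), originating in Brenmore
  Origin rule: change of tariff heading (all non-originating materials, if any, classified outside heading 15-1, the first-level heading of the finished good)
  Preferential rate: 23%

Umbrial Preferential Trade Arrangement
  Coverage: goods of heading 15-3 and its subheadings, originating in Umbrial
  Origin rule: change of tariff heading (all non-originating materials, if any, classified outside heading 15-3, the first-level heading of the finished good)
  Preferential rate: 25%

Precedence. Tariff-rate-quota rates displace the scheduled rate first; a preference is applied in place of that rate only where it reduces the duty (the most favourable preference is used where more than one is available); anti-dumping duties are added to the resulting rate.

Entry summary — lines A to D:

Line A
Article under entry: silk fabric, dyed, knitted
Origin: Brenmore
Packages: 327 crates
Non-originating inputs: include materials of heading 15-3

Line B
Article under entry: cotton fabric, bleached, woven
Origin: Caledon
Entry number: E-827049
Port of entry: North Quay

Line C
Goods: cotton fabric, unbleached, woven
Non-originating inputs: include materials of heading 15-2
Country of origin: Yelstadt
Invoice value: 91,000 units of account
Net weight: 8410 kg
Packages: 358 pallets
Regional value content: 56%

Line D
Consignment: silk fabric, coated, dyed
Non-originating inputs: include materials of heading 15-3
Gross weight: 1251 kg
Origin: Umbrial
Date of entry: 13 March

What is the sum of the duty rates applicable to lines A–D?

113%

Line A: silk → 15-3; knitted → 15-3-3; dyed → 15-3-3-4. Scheduled 33%. Brenmore agreement on 15-1-1-3: 15-3-3-4 not covered. → 33%.
Line B: cotton → 15-2; woven → 15-2-1; bleached → 15-2-1-3. Scheduled 29%. No special measure applies. → 29%.
Line C: cotton → 15-2; woven → 15-2-1; unbleached → 15-2-1-2. Scheduled 33%. Yelstadt agreement on 15-2-2: 15-2-1-2 not covered; Yelstadt agreement on 15-1-1-2: 15-2-1-2 not covered. → 33%.
Line D: silk → 15-3; coated → 15-3-2; dyed → 15-3-2-2. Scheduled 18%. Umbrial agreement on 15-3: CTH not met. → 18%.
Sum: 33% + 29% + 33% + 18% = 113%.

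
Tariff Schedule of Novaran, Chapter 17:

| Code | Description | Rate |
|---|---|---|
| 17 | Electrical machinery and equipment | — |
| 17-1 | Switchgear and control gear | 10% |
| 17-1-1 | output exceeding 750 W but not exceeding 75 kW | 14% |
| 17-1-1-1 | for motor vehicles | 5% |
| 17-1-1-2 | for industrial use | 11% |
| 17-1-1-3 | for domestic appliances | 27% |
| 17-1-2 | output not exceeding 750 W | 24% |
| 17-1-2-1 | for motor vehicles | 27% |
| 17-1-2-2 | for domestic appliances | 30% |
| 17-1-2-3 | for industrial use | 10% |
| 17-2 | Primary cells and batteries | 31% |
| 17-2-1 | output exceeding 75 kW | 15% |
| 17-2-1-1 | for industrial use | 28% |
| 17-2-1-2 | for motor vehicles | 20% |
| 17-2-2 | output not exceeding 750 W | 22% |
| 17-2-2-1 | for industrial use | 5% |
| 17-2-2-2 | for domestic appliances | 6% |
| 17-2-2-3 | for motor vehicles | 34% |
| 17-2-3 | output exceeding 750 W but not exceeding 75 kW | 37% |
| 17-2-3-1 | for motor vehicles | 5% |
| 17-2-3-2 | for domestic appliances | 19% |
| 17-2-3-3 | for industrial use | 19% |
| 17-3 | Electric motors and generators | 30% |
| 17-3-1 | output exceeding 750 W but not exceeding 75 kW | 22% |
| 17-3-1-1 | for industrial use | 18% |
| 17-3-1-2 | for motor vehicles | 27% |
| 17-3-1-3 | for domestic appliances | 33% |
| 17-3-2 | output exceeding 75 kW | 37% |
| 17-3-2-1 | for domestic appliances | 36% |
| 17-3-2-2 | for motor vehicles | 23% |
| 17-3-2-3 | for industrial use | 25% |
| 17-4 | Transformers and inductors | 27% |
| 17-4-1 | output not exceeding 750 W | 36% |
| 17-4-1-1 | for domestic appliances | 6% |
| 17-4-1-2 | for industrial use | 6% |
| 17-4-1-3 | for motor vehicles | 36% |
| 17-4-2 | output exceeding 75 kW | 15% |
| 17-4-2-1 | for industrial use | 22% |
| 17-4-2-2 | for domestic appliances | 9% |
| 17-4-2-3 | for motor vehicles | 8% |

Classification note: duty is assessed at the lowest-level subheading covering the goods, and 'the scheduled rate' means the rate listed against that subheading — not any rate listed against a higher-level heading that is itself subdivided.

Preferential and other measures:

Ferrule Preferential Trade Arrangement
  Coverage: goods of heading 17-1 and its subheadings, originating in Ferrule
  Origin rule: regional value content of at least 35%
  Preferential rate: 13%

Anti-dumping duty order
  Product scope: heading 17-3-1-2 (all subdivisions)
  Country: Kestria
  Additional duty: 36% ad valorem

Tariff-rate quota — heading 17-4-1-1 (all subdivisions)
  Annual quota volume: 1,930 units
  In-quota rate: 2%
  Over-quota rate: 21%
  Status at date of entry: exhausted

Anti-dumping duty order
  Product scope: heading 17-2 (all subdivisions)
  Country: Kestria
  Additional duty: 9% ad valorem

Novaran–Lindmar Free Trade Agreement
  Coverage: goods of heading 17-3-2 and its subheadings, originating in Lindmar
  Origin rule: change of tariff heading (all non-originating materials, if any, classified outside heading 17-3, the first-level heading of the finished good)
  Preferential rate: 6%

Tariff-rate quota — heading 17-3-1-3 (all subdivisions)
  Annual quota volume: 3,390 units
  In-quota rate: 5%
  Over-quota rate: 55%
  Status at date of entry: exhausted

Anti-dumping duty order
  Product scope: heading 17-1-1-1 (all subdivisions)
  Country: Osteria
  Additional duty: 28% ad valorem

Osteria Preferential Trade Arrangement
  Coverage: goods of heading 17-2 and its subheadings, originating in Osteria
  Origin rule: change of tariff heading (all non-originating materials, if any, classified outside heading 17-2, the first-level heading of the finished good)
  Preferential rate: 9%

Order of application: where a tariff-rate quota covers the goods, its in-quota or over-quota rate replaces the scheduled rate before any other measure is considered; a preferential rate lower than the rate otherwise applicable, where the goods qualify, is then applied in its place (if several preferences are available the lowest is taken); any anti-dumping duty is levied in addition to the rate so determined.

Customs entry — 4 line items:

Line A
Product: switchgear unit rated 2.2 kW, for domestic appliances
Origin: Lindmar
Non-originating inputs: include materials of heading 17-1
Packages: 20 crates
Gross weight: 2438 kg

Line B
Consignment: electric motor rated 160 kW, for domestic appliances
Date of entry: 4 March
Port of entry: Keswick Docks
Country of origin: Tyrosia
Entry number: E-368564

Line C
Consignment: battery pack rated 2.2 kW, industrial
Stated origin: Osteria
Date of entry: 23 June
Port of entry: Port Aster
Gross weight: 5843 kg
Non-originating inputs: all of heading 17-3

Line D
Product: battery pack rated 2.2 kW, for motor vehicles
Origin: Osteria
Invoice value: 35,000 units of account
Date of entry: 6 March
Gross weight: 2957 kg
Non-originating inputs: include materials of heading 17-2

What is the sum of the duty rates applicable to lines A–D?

Line A: switchgear unit → 17-1; rated 2.2 kW → 17-1-1; for domestic appliances → 17-1-1-3. Scheduled 27%. Lindmar agreement on 17-3-2: 17-1-1-3 not covered. → 27%.
Line B: electric motor → 17-3; rated 160 kW → 17-3-2; for domestic appliances → 17-3-2-1. Scheduled 36%. No special measure applies. → 36%.
Line C: battery pack → 17-2; rated 2.2 kW → 17-2-3; industrial → 17-2-3-3. Scheduled 19%. Osteria agreement on 17-2: CTH met → 9% available; preferential 9%. → 9%.
Line D: battery pack → 17-2; rated 2.2 kW → 17-2-3; for motor vehicles → 17-2-3-1. Scheduled 5%. Osteria agreement on 17-2: CTH not met. → 5%.
Sum: 27% + 36% + 9% + 5% = 77%.

77%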